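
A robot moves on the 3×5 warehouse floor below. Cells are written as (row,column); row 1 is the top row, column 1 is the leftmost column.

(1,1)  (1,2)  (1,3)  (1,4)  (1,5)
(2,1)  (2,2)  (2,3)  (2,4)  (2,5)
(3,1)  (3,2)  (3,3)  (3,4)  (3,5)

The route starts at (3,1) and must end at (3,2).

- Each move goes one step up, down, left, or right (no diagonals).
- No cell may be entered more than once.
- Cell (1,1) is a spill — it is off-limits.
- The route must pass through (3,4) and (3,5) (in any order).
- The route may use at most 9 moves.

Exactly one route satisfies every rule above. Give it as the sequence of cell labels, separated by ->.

Any route must reach (3,4) and (3,5) and still end at (3,2) within 9 moves, so the order of the required stops is forced.
Route from (3,1): up to (2,1), 4× right (reaching (2,5)), down to (3,5), 3× left (reaching (3,2)) — 9 moves in all.
Check: all required cells visited; 9 ≤ 9 moves.

(3,1) -> (2,1) -> (2,2) -> (2,3) -> (2,4) -> (2,5) -> (3,5) -> (3,4) -> (3,3) -> (3,2)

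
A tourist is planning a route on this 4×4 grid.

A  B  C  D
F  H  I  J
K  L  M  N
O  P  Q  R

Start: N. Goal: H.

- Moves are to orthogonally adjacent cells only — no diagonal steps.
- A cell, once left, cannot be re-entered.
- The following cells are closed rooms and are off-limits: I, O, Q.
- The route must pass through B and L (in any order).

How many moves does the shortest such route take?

Any route passes through B and L in some order between N and H. Summing Manhattan distances along each leg and taking the cheapest ordering (N → L → B → H) gives a lower bound of 2 + 2 + 1 = 5 moves.
The shortest route satisfying every rule uses 7 moves: N → M → L → K → F → A → B → H.
The no-revisit rule (legs can't share cells) pushes the minimum above the 5-move bound; an exhaustive check rules out every length from 5 to 6, leaving 7 as the minimum.

7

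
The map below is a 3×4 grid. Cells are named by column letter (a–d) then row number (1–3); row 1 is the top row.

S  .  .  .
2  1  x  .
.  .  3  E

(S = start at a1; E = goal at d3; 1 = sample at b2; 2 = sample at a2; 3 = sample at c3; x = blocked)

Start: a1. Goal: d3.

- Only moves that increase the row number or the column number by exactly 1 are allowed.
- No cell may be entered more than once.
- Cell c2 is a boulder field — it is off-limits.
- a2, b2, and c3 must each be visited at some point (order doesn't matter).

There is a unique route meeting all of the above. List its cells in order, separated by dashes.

Moves only go right or down, so the column and row indices never decrease.
Route from a1: down 1 to a2, right 1 to b2, down 1 to b3, right 2 to d3 — 5 moves in all.
Check: all required cells visited.

a1 - a2 - b2 - b3 - c3 - d3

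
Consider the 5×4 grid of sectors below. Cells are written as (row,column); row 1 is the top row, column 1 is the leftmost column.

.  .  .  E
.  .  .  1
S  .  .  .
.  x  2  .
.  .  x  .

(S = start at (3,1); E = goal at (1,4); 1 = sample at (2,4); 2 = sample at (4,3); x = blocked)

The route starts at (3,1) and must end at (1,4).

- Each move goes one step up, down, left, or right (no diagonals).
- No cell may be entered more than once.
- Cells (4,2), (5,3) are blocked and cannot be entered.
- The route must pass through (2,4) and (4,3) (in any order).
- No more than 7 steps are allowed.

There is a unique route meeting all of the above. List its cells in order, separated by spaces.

The 7-move cap with required stops at (2,4), (4,3) leaves no slack for detours.
Route from (3,1): 2× right (reaching (3,3)), down to (4,3), right to (4,4), 3× up (reaching (1,4)) — 7 moves in all.
Check: all required cells visited; 7 ≤ 7 moves.

(3,1) (3,2) (3,3) (4,3) (4,4) (3,4) (2,4) (1,4)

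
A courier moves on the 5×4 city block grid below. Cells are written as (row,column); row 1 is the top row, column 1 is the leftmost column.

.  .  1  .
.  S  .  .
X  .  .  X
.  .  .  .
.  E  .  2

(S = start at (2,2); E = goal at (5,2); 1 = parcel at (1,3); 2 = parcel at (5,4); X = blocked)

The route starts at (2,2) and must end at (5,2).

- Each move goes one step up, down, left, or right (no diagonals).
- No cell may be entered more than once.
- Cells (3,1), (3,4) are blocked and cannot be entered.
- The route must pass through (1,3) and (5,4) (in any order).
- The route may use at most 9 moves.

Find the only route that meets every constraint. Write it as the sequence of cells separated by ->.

(2,2) -> (1,2) -> (1,3) -> (2,3) -> (3,3) -> (4,3) -> (4,4) -> (5,4) -> (5,3) -> (5,2)

Any route must reach (1,3) and (5,4) and still end at (5,2) within 9 moves, so the order of the required stops is forced.
Route from (2,2): up 1 to (1,2), right 1 to (1,3), down 3 to (4,3), right 1 to (4,4), down 1 to (5,4), left 2 to (5,2) — 9 moves in all.
Check: all required cells visited; 9 ≤ 9 moves.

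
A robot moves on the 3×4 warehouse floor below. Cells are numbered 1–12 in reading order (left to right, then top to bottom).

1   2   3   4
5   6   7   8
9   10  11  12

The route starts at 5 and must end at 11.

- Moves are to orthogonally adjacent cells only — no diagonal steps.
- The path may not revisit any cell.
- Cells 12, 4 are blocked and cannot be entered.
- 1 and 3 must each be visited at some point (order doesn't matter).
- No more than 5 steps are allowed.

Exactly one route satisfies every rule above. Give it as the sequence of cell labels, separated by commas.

5, 1, 2, 3, 7, 11

Any route must reach 1 and 3 and still end at 11 within 5 moves, so the order of the required stops is forced.
Route from 5: up to 1, 2× right (reaching 3), 2× down (reaching 11) — 5 moves in all.
Check: all required cells visited; 5 ≤ 5 moves.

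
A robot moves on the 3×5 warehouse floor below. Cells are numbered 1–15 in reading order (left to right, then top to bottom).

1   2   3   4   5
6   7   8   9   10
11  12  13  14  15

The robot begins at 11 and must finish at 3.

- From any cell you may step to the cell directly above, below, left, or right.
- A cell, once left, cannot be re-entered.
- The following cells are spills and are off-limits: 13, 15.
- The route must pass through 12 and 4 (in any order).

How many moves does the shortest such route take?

Any route passes through 12 and 4 in some order between 11 and 3. Summing Manhattan distances along each leg and taking the cheapest ordering (11 → 12 → 4 → 3) gives a lower bound of 1 + 4 + 1 = 6 moves.
A route of 6 moves achieves this: 11 → 12 → 7 → 8 → 9 → 4 → 3.
Since 6 matches the lower bound, it is optimal.

6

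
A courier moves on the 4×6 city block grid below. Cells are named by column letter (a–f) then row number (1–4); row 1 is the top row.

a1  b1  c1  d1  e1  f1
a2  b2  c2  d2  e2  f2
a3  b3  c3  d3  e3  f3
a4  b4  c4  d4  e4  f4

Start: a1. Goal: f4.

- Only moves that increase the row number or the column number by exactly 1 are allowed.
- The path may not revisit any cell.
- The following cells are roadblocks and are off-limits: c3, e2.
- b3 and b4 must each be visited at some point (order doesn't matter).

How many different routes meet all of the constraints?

A right/down-only route from a1 to f4 makes exactly 3 down-moves and 5 right-moves in some order.
With no other constraints that would be C(8,3) = 56 routes.
A monotone route can only reach the required cells in the order b3, b4, so split there and multiply the segment counts (each segment already excludes blocked cells): a1→b3: 3; b3→b4: 1; b4→f4: 1; product = 3.
That gives 3 routes.

3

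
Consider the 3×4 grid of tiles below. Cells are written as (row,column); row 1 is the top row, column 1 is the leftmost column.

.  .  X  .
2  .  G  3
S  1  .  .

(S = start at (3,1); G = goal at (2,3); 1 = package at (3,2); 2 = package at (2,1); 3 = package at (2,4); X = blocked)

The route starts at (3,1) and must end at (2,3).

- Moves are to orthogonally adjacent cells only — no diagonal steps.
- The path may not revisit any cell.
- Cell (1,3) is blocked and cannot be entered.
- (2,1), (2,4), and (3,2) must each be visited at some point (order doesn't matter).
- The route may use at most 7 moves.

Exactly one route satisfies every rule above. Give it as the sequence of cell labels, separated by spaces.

Any route must reach (2,1), (2,4), and (3,2) and still end at (2,3) within 7 moves, so the order of the required stops is forced.
Route from (3,1): up 1 to (2,1), right 1 to (2,2), down 1 to (3,2), right 2 to (3,4), up 1 to (2,4), left 1 to (2,3) — 7 moves in all.
Check: all required cells visited; 7 ≤ 7 moves.

(3,1) (2,1) (2,2) (3,2) (3,3) (3,4) (2,4) (2,3)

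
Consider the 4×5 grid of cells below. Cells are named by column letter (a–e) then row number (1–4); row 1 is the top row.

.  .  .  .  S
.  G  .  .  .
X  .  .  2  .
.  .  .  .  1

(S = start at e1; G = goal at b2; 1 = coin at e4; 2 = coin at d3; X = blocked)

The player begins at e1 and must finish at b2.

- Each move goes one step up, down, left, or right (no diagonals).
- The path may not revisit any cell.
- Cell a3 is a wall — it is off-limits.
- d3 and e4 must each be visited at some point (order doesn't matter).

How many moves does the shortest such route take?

8

Any route passes through d3 and e4 in some order between e1 and b2. Summing Manhattan distances along each leg and taking the cheapest ordering (e1 → e4 → d3 → b2) gives a lower bound of 3 + 2 + 3 = 8 moves.
A route of 8 moves achieves this: e1 → e2 → e3 → e4 → d4 → d3 → d2 → c2 → b2.
Since 8 matches the lower bound, it is optimal.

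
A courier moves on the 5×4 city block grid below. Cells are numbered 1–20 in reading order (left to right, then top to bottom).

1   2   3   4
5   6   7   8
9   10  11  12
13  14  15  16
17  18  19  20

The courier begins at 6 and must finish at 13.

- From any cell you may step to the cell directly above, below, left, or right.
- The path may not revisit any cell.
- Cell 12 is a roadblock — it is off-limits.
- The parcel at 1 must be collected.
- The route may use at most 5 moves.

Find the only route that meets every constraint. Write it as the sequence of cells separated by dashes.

6 - 2 - 1 - 5 - 9 - 13

The budget equals the shortest possible length, so every move has to be on a shortest route through the required cells.
Route from 6: up to 2, left to 1, 3× down (reaching 13) — 5 moves in all.
Check: all required cells visited; 5 ≤ 5 moves.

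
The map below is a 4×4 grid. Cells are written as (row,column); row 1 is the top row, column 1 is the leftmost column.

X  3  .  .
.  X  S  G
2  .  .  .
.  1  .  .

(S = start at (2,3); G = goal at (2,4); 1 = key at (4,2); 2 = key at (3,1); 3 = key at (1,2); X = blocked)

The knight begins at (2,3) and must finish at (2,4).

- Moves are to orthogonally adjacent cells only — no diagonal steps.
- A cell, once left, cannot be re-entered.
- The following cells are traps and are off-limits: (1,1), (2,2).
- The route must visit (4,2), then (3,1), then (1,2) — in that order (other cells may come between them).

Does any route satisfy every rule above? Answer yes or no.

(1,2) must be visited but has only one open neighbour ((1,3)), and it is neither the start nor the goal — the route would have to enter and leave through (1,3), re-entering it.

no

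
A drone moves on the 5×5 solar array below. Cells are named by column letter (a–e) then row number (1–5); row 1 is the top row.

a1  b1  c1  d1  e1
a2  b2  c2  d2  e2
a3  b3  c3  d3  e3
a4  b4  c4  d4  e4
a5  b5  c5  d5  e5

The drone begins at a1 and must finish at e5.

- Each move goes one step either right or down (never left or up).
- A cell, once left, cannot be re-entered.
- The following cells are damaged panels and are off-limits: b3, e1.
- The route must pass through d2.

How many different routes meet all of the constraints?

A right/down-only route from a1 to e5 makes exactly 4 down-moves and 4 right-moves in some order.
With no other constraints that would be C(8,4) = 70 routes.
Split at d2 and multiply the segment counts (each segment already excludes blocked cells): a1→d2: 4; d2→e5: 4; product = 16.
That gives 16 routes.

16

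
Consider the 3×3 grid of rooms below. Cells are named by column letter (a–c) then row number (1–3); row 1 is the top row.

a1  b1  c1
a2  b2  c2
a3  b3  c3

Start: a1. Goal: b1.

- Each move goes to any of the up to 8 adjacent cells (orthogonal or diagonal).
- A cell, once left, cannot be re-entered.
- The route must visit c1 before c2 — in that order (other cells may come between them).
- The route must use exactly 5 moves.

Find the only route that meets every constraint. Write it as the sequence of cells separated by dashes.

a1 - a2 - b2 - c1 - c2 - b1

The waypoints must appear in the order c1, c2, with no cell reused.
Route from a1: down 1 to a2, right 1 to b2, up-right 1 to c1, down 1 to c2, up-left 1 to b1 — 5 moves in all.
Check: order respected (c1 at step 3, c2 at step 4); 5 moves as required.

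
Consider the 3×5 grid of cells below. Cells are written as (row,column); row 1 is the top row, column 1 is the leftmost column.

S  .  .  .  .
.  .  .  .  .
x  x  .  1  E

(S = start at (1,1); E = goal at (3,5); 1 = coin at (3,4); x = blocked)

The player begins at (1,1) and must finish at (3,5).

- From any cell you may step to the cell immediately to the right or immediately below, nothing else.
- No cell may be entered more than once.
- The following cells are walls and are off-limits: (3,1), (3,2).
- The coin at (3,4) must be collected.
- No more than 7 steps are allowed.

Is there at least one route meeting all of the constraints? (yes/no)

yes

One route that works: (1,1) → (2,1) → (2,2) → (2,3) → (3,3) → (3,4) → (3,5).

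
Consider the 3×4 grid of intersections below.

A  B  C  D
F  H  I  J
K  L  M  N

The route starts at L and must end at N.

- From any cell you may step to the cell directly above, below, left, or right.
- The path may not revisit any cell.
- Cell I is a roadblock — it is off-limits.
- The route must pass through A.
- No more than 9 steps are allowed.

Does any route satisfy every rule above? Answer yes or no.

One route that works: L → H → F → A → B → C → D → J → N.

yes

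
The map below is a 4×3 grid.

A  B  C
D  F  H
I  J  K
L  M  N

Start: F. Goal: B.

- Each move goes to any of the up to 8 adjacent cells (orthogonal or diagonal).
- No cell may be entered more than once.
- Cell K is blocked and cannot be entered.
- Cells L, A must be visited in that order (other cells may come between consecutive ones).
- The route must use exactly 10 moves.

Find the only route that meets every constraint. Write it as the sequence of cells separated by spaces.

The waypoints must appear in the order L, A, with no cell reused.
Route from F: up-right 1 to C, down 1 to H, down-left 1 to J, down-right 1 to N, left 2 to L, up 3 to A, right 1 to B — 10 moves in all.
Check: order respected (L at step 6, A at step 9); 10 moves as required.

F C H J N M L I D A B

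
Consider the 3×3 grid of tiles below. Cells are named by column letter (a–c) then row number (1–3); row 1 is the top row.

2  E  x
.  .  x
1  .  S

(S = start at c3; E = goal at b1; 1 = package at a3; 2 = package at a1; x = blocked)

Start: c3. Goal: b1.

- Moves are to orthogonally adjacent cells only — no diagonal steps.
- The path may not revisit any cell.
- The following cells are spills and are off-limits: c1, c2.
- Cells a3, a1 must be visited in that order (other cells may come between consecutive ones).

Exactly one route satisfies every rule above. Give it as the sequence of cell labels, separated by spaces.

The waypoints must appear in the order a3, a1, with no cell reused.
Route from c3: 2× left (reaching a3), 2× up (reaching a1), right to b1 — 5 moves in all.
Check: order respected (1 at step 2, 2 at step 4).

c3 b3 a3 a2 a1 b1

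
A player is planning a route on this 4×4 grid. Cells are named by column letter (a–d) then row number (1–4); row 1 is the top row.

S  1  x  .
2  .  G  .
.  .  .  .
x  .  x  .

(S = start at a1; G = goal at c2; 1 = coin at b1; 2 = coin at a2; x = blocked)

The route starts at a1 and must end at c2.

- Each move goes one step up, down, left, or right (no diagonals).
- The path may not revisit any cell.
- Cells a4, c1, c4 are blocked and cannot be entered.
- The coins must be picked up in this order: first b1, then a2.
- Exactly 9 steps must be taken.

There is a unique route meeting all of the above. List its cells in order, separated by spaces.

The waypoints must appear in the order b1, a2, with no cell reused.
Route from a1: right to b1, down to b2, left to a2, down to a3, 3× right (reaching d3), up to d2, left to c2 — 9 moves in all.
Check: order respected (1 at step 1, 2 at step 3); 9 moves as required.

a1 b1 b2 a2 a3 b3 c3 d3 d2 c2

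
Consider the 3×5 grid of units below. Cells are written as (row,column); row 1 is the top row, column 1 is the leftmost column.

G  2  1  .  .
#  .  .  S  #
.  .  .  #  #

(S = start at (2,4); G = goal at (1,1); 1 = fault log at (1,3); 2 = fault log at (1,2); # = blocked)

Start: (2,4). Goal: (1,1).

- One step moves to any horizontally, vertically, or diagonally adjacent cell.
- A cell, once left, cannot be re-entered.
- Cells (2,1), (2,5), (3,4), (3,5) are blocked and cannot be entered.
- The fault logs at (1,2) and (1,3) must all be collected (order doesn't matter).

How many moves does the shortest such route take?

3

Any route passes through (1,2) and (1,3) in some order between (2,4) and (1,1). Summing Chebyshev distances along each leg and taking the cheapest ordering ((2,4) → (1,3) → (1,2) → (1,1)) gives a lower bound of 1 + 1 + 1 = 3 moves.
A route of 3 moves achieves this: (2,4) → (1,3) → (1,2) → (1,1).
Since 3 matches the lower bound, it is optimal.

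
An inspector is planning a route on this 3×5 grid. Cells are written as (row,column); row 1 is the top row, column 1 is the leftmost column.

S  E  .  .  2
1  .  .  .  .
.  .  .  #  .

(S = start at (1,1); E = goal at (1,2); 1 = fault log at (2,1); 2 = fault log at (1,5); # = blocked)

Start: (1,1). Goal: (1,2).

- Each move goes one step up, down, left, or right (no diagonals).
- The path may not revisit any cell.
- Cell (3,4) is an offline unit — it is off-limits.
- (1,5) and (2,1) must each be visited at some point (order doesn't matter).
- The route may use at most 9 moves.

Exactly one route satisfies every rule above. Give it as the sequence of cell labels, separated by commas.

The 9-move cap with required stops at (1,5), (2,1) leaves no slack for detours.
Route from (1,1): down to (2,1), 4× right (reaching (2,5)), up to (1,5), 3× left (reaching (1,2)) — 9 moves in all.
Check: all required cells visited; 9 ≤ 9 moves.

(1,1), (2,1), (2,2), (2,3), (2,4), (2,5), (1,5), (1,4), (1,3), (1,2)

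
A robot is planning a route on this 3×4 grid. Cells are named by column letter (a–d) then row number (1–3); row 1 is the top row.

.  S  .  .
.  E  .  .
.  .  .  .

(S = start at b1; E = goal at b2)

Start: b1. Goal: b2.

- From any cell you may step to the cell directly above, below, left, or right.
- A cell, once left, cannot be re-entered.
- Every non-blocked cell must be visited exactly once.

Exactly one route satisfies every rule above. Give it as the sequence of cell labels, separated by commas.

b1, a1, a2, a3, b3, c3, d3, d2, d1, c1, c2, b2

Need to visit all 12 open cells exactly once, starting at b1 and ending at b2.
Cell d3 has only two open neighbours (d2 and c3), so the path must pass straight through it: one of those is the cell it's entered from and the other is where it exits.
Route from b1: left 1 to a1, down 2 to a3, right 3 to d3, up 2 to d1, left 1 to c1, down 1 to c2, left 1 to b2 — 11 moves in all.
Check: all 12 open cells covered.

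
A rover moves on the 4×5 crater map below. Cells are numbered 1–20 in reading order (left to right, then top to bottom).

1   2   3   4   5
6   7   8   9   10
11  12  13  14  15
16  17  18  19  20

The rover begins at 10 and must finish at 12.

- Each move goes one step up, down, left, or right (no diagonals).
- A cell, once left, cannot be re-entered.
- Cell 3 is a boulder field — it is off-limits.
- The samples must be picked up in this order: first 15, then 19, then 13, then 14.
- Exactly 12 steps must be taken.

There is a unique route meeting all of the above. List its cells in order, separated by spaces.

10 15 20 19 18 13 14 9 8 7 6 11 12

The waypoints must appear in the order 15, 19, 13, 14, with no cell reused.
Route from 10: down 2 to 20, left 2 to 18, up 1 to 13, right 1 to 14, up 1 to 9, left 3 to 6, down 1 to 11, right 1 to 12 — 12 moves in all.
Check: order respected (15 at step 1, 19 at step 3, 13 at step 5, 14 at step 6); 12 moves as required.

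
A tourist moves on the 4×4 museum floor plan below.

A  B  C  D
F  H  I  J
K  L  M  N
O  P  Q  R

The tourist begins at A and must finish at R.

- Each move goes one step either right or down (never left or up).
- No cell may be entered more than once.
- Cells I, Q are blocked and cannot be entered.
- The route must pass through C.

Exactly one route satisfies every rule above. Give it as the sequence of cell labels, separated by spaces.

A B C D J N R

Moves only go right or down, so the column and row indices never decrease.
Route from A: right 3 to D, down 3 to R — 6 moves in all.
Check: all required cells visited.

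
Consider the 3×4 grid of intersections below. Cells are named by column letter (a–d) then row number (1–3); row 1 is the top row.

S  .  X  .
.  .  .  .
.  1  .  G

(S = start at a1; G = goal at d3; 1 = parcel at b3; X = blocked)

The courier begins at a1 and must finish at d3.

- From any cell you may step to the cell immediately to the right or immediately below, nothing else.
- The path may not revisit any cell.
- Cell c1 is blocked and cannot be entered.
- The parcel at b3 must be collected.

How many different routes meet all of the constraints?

3

A right/down-only route from a1 to d3 makes exactly 2 down-moves and 3 right-moves in some order.
With no other constraints that would be C(5,2) = 10 routes.
Split at b3 and multiply the segment counts (each segment already excludes blocked cells): a1→b3: 3; b3→d3: 1; product = 3.
That gives 3 routes.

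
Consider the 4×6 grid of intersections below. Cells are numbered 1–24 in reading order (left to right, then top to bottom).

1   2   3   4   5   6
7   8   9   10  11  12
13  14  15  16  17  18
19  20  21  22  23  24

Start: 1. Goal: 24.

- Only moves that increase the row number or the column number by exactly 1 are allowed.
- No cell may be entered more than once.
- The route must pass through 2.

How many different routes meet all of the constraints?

A right/down-only route from 1 to 24 makes exactly 3 down-moves and 5 right-moves in some order.
With no other constraints that would be C(8,3) = 56 routes.
Split at 2 and multiply the segment counts: 1→2: 1; 2→24: 35; product = 35.
That gives 35 routes.

35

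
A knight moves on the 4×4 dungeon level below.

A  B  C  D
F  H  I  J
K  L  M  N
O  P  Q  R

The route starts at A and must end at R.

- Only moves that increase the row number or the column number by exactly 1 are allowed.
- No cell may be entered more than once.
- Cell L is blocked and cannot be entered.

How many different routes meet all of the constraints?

11

A right/down-only route from A to R makes exactly 3 down-moves and 3 right-moves in some order.
With no other constraints that would be C(6,3) = 20 routes.
Subtract routes through each blocked cell (inclusion–exclusion for overlaps): − through L: 9 → 11.
That gives 11 routes.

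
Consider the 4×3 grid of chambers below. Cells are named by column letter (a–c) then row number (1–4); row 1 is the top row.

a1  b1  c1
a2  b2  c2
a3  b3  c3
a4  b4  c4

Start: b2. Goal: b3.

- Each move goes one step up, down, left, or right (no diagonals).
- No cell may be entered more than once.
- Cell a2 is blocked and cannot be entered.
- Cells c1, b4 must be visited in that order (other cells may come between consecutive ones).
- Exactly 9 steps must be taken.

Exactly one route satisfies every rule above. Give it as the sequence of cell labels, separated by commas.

b2, b1, c1, c2, c3, c4, b4, a4, a3, b3

The waypoints must appear in the order c1, b4, with no cell reused.
Route from b2: up to b1, right to c1, 3× down (reaching c4), 2× left (reaching a4), up to a3, right to b3 — 9 moves in all.
Check: order respected (c1 at step 2, b4 at step 6); 9 moves as required.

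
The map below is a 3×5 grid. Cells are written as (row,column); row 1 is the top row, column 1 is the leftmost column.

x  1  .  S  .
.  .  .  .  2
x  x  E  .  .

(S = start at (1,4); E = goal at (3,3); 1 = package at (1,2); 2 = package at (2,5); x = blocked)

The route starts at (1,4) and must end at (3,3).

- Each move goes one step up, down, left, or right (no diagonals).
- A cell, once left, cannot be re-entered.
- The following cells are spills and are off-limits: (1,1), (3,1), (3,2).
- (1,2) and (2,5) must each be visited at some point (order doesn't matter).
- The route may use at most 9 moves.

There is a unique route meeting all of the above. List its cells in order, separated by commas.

(1,4), (1,3), (1,2), (2,2), (2,3), (2,4), (2,5), (3,5), (3,4), (3,3)

The budget equals the shortest possible length, so every move has to be on a shortest route through the required cells.
Route from (1,4): 2× left (reaching (1,2)), down to (2,2), 3× right (reaching (2,5)), down to (3,5), 2× left (reaching (3,3)) — 9 moves in all.
Check: all required cells visited; 9 ≤ 9 moves.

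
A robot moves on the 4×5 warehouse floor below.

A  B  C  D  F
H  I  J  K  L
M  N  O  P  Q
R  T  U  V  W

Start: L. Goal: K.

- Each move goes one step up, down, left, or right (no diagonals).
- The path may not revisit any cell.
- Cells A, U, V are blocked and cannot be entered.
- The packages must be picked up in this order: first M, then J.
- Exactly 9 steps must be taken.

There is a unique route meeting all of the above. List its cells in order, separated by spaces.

L Q P O N M H I J K

The waypoints must appear in the order M, J, with no cell reused.
Route from L: down 1 to Q, left 4 to M, up 1 to H, right 3 to K — 9 moves in all.
Check: order respected (M at step 5, J at step 8); 9 moves as required.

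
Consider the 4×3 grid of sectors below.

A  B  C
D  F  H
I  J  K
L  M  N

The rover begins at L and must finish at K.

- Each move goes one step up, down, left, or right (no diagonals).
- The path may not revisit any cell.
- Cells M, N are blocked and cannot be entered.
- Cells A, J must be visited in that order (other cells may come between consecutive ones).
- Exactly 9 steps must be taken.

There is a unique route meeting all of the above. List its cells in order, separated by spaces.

The waypoints must appear in the order A, J, with no cell reused.
Route from L: 3× up (reaching A), 2× right (reaching C), down to H, left to F, down to J, right to K — 9 moves in all.
Check: order respected (A at step 3, J at step 8); 9 moves as required.

L I D A B C H F J K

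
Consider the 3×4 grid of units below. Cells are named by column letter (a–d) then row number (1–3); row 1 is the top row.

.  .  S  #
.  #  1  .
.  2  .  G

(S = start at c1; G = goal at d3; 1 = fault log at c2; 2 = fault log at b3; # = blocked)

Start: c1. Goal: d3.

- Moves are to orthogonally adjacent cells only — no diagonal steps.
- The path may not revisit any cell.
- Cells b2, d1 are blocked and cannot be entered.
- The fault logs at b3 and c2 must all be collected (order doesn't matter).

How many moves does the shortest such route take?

9

Any route passes through b3 and c2 in some order between c1 and d3. Summing Manhattan distances along each leg and taking the cheapest ordering (c1 → c2 → b3 → d3) gives a lower bound of 1 + 2 + 2 = 5 moves.
The shortest route satisfying every rule uses 9 moves: c1 → b1 → a1 → a2 → a3 → b3 → c3 → c2 → d2 → d3.
The bound of 5 isn't tight here; checking systematically, no route of length 5 through 8 satisfies every constraint (on a 4-connected grid the length of any start-to-goal walk has the same parity as the Manhattan bound, so only lengths 5, 7, 9, … need checking), so 9 is the minimum.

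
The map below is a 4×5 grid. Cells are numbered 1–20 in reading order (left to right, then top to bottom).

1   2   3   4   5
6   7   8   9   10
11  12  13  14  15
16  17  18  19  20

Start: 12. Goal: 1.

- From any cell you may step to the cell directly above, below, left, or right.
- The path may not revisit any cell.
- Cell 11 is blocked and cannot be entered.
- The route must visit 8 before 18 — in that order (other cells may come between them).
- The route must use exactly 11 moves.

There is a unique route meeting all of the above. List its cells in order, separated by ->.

The waypoints must appear in the order 8, 18, with no cell reused.
Route from 12: up 1 to 7, right 1 to 8, down 2 to 18, right 1 to 19, up 3 to 4, left 3 to 1 — 11 moves in all.
Check: order respected (8 at step 2, 18 at step 4); 11 moves as required.

12 -> 7 -> 8 -> 13 -> 18 -> 19 -> 14 -> 9 -> 4 -> 3 -> 2 -> 1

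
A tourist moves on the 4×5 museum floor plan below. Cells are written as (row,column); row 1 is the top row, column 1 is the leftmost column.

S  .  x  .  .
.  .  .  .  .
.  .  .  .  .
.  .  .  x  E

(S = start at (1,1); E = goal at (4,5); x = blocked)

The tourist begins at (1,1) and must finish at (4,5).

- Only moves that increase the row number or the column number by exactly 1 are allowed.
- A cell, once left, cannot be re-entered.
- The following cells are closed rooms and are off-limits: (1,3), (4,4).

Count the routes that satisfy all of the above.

9

A right/down-only route from (1,1) to (4,5) makes exactly 3 down-moves and 4 right-moves in some order.
With no other constraints that would be C(7,3) = 35 routes.
Subtract routes through each blocked cell (inclusion–exclusion for overlaps): − through (1,3): 10 − through (4,4): 20 + through (1,3)&(4,4): 4 → 9.
That gives 9 routes.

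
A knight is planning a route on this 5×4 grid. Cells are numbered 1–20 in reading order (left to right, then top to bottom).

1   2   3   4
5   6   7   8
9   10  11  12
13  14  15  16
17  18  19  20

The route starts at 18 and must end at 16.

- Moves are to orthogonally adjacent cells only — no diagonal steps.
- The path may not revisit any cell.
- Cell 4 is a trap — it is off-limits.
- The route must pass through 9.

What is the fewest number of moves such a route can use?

7

Any route passes through 9 somewhere between 18 and 16. Summing Manhattan distances along the two legs (18 → 9 → 16) gives a lower bound of 3 + 4 = 7 moves.
A route of 7 moves achieves this: 18 → 14 → 13 → 9 → 10 → 11 → 15 → 16.
Since 7 matches the lower bound, it is optimal.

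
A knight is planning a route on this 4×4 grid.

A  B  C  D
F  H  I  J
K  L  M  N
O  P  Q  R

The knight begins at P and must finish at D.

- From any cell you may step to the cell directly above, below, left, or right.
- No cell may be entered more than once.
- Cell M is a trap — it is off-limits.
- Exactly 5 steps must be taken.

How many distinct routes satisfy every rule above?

Need simple routes of exactly 5 moves from P to D (Manhattan distance 5, so 0 moves are spent on a detour and 0 undoing it).
Enumerating: P L H B C D | P L H I C D | P L H I J D | P Q R N J D.
That gives 4 routes.

4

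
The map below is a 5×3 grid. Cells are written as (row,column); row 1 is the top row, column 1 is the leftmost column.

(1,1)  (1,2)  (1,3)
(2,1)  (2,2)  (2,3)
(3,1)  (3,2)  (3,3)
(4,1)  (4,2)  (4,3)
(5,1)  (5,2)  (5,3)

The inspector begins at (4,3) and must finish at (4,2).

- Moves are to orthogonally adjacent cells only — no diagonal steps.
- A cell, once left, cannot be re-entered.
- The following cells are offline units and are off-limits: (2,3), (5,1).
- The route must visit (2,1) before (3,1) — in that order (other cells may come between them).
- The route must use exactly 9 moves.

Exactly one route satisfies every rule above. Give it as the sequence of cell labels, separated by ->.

The waypoints must appear in the order (2,1), (3,1), with no cell reused.
Route from (4,3): up 1 to (3,3), left 1 to (3,2), up 2 to (1,2), left 1 to (1,1), down 3 to (4,1), right 1 to (4,2) — 9 moves in all.
Check: order respected ((2,1) at step 6, (3,1) at step 7); 9 moves as required.

(4,3) -> (3,3) -> (3,2) -> (2,2) -> (1,2) -> (1,1) -> (2,1) -> (3,1) -> (4,1) -> (4,2)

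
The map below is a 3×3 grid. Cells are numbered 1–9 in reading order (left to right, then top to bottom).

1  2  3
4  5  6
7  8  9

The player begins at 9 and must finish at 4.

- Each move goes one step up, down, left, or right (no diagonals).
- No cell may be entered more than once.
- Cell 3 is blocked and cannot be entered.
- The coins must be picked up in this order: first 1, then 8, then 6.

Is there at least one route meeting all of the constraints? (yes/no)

Even ignoring the required order, no revisit-free route from 9 to 4 manages to pass through all of 1, 8, and 6: branching out from 9, every path either misses one of them or, having collected them, can no longer reach 4 without re-entering a cell.

no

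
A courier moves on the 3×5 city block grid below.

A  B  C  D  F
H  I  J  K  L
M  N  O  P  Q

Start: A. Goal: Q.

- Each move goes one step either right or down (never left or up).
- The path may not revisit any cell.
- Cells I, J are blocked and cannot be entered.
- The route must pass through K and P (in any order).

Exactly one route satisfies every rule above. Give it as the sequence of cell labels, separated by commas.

A, B, C, D, K, P, Q

Moves only go right or down, so the column and row indices never decrease.
Route from A: 3× right (reaching D), 2× down (reaching P), right to Q — 6 moves in all.
Check: all required cells visited.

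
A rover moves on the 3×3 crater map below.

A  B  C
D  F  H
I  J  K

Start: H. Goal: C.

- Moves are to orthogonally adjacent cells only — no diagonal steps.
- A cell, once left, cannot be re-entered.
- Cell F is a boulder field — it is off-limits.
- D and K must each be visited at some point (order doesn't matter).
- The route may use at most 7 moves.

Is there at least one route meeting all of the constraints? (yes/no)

yes

One route that works: H → K → J → I → D → A → B → C.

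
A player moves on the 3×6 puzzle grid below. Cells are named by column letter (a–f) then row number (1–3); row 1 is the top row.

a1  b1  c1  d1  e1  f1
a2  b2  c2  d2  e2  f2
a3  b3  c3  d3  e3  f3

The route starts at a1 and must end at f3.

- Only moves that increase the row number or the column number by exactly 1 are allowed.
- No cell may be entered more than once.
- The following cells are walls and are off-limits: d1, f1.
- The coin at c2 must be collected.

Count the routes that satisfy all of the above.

12

A right/down-only route from a1 to f3 makes exactly 2 down-moves and 5 right-moves in some order.
With no other constraints that would be C(7,2) = 21 routes.
Split at c2 and multiply the segment counts (each segment already excludes blocked cells): a1→c2: 3; c2→f3: 4; product = 12.
That gives 12 routes.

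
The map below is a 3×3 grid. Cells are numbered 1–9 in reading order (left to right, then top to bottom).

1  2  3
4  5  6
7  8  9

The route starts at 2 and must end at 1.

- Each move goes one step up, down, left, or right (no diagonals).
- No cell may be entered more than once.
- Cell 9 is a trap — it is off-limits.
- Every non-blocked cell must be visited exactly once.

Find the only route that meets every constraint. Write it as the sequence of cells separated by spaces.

Need to visit all 8 open cells exactly once, starting at 2 and ending at 1.
Route from 2: right to 3, down to 6, left to 5, down to 8, left to 7, 2× up (reaching 1) — 7 moves in all.
Check: all 8 open cells covered.

2 3 6 5 8 7 4 1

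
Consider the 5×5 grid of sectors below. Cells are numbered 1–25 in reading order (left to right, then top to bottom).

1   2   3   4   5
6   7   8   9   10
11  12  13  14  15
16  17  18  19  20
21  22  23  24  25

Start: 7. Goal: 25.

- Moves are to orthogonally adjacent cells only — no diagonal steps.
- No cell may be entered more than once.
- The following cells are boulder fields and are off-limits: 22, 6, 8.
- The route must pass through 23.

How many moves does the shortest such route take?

6

Any route passes through 23 somewhere between 7 and 25. Summing Manhattan distances along the two legs (7 → 23 → 25) gives a lower bound of 4 + 2 = 6 moves.
A route of 6 moves achieves this: 7 → 12 → 17 → 18 → 23 → 24 → 25.
Since 6 matches the lower bound, it is optimal.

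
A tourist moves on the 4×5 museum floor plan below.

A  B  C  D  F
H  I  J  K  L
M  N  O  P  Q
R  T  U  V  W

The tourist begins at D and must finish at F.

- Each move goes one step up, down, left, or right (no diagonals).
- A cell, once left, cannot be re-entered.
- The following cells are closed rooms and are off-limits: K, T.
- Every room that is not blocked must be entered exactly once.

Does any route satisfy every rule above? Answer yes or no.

Cell R has only one open neighbour but is neither the start nor the goal, so a Hamiltonian route would have to both enter and leave it through the same neighbour — impossible without revisiting.

no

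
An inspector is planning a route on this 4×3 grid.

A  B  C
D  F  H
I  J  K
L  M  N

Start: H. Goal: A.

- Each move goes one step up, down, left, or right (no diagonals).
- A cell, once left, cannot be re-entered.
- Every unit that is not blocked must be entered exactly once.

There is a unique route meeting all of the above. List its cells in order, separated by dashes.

Need to visit all 12 open cells exactly once, starting at H and ending at A.
Cell C has only two open neighbours (H and B), so the path must pass straight through it: one of those is the cell it's entered from and the other is where it exits.
Route from H: up 1 to C, left 1 to B, down 2 to J, right 1 to K, down 1 to N, left 2 to L, up 3 to A — 11 moves in all.
Check: all 12 open cells covered.

H - C - B - F - J - K - N - M - L - I - D - A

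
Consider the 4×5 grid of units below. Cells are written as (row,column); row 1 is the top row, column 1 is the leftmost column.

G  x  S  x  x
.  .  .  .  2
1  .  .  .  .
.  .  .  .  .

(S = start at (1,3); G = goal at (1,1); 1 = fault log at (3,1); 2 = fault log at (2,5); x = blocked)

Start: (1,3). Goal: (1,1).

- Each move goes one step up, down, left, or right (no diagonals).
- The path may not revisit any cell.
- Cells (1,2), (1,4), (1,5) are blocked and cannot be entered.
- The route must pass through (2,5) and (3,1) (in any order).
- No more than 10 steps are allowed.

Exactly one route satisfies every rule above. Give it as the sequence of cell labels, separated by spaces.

(1,3) (2,3) (2,4) (2,5) (3,5) (3,4) (3,3) (3,2) (3,1) (2,1) (1,1)

The budget equals the shortest possible length, so every move has to be on a shortest route through the required cells.
Route from (1,3): down to (2,3), 2× right (reaching (2,5)), down to (3,5), 4× left (reaching (3,1)), 2× up (reaching (1,1)) — 10 moves in all.
Check: all required cells visited; 10 ≤ 10 moves.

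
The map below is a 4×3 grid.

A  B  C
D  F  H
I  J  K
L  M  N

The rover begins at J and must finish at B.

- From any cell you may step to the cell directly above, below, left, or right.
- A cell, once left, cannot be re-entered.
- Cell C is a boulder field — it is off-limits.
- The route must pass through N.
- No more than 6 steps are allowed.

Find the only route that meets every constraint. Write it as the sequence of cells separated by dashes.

Any route must reach N and still end at B within 6 moves, so the order of the required stops is forced.
Route from J: down 1 to M, right 1 to N, up 2 to H, left 1 to F, up 1 to B — 6 moves in all.
Check: all required cells visited; 6 ≤ 6 moves.

J - M - N - K - H - F - B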